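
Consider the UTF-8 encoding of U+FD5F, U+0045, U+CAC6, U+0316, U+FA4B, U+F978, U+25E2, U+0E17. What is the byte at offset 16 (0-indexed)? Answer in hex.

0x97

U+FD5F → 3-byte form EF B5 9F at offsets 0–2.
U+0045 → 1-byte form 45 at offsets 3–3.
U+CAC6 → 3-byte form EC AB 86 at offsets 4–6.
U+0316 → 2-byte form CC 96 at offsets 7–8.
U+FA4B → 3-byte form EF A9 8B at offsets 9–11.
U+F978 → 3-byte form EF A5 B8 at offsets 12–14.
U+25E2 → 3-byte form E2 97 A2 at offsets 15–17.
Offset 16 falls in char 7's range; it's byte 2 of E2 97 A2 = 0x97.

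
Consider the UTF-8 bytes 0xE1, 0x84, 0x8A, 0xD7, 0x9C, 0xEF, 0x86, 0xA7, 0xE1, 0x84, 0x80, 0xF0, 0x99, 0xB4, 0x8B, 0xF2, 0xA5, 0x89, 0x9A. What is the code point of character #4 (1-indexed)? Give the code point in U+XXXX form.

Offset 0: leading byte 0xE1 = 11100001 → 3-byte char #1 = E1 84 8A.
Offset 3: leading byte 0xD7 = 11010111 → 2-byte char #2 = D7 9C.
Offset 5: leading byte 0xEF = 11101111 → 3-byte char #3 = EF 86 A7.
Offset 8: leading byte 0xE1 = 11100001 → 3-byte char #4 = E1 84 80.
Leading byte 0xE1 = 11100001 matches 1110xxxx → 3-byte sequence.
Byte 1: 0xE1 = 11100001, payload 0001 (4 bits).
Byte 2: 0x84 = 10000100 (10xxxxxx ✓), payload 000100.
Byte 3: 0x80 = 10000000 (10xxxxxx ✓), payload 000000.
Concatenate: 0001000100000000 = 0x1100 (16 bits → U+1100).

U+1100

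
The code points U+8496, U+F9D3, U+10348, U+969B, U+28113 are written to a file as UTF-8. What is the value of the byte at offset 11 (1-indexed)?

0xE9

1-indexed offset 11 is 0-indexed offset 10.
U+8496 → 3-byte form E8 92 96 at offsets 0–2.
U+F9D3 → 3-byte form EF A7 93 at offsets 3–5.
U+10348 → 4-byte form F0 90 8D 88 at offsets 6–9.
U+969B → 3-byte form E9 9A 9B at offsets 10–12.
Offset 10 falls in char 4's range; it's byte 1 of E9 9A 9B = 0xE9.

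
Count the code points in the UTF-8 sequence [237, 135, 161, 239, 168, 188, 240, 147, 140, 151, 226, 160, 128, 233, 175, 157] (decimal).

Byte at offset 0: 0xED = 11101101 → 3-byte char (#1). Advance 3.
Byte at offset 3: 0xEF = 11101111 → 3-byte char (#2). Advance 3.
Byte at offset 6: 0xF0 = 11110000 → 4-byte char (#3). Advance 4.
Byte at offset 10: 0xE2 = 11100010 → 3-byte char (#4). Advance 3.
Byte at offset 13: 0xE9 = 11101001 → 3-byte char (#5). Advance 3.
Reached end at offset 16 after 5 code points.

5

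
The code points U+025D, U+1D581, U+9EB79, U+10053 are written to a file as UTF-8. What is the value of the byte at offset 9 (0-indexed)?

U+025D → 2-byte form C9 9D at offsets 0–1.
U+1D581 → 4-byte form F0 9D 96 81 at offsets 2–5.
U+9EB79 → 4-byte form F2 9E AD B9 at offsets 6–9.
Offset 9 falls in char 3's range; it's byte 4 of F2 9E AD B9 = 0xB9.

0xB9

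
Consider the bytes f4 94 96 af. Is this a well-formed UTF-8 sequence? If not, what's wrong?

Leading byte 0xF4 = 11110100 → 4-byte form.
Payload = 0x1145AF, which exceeds U+10FFFF, the maximum Unicode code point. (Leading bytes F5–FF, or F4 followed by ≥ 0x90, are invalid.)

invalid (encodes a value above U+10FFFF)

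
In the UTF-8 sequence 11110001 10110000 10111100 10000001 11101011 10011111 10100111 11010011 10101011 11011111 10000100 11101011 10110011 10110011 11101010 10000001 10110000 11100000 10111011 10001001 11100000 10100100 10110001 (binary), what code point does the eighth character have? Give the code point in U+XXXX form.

Offset 0: leading byte 0xF1 = 11110001 → 4-byte char #1 = F1 B0 BC 81.
Offset 4: leading byte 0xEB = 11101011 → 3-byte char #2 = EB 9F A7.
Offset 7: leading byte 0xD3 = 11010011 → 2-byte char #3 = D3 AB.
Offset 9: leading byte 0xDF = 11011111 → 2-byte char #4 = DF 84.
Offset 11: leading byte 0xEB = 11101011 → 3-byte char #5 = EB B3 B3.
Offset 14: leading byte 0xEA = 11101010 → 3-byte char #6 = EA 81 B0.
Offset 17: leading byte 0xE0 = 11100000 → 3-byte char #7 = E0 BB 89.
Offset 20: leading byte 0xE0 = 11100000 → 3-byte char #8 = E0 A4 B1.
Leading byte 0xE0 = 11100000 matches 1110xxxx → 3-byte sequence.
Byte 1: 0xE0 = 11100000, payload 0000 (4 bits).
Byte 2: 0xA4 = 10100100 (10xxxxxx ✓), payload 100100.
Byte 3: 0xB1 = 10110001 (10xxxxxx ✓), payload 110001.
Concatenate: 0000100100110001 = 0x931 (16 bits → U+0931).

U+0931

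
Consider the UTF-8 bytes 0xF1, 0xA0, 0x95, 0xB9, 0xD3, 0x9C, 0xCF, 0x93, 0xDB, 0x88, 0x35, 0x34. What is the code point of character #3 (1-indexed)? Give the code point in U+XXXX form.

Offset 0: leading byte 0xF1 = 11110001 → 4-byte char #1 = F1 A0 95 B9.
Offset 4: leading byte 0xD3 = 11010011 → 2-byte char #2 = D3 9C.
Offset 6: leading byte 0xCF = 11001111 → 2-byte char #3 = CF 93.
Leading byte 0xCF = 11001111 matches 110xxxxx → 2-byte sequence.
Byte 1: 0xCF = 11001111, payload 01111 (5 bits).
Byte 2: 0x93 = 10010011 (10xxxxxx ✓), payload 010011.
Concatenate: 01111010011 = 0x3D3 (11 bits → U+03D3).

U+03D3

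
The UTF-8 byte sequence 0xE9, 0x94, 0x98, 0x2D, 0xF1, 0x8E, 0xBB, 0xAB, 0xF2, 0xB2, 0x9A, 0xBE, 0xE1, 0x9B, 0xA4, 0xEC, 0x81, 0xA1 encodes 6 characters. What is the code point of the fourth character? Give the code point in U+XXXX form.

Offset 0: leading byte 0xE9 = 11101001 → 3-byte char #1 = E9 94 98.
Offset 3: leading byte 0x2D = 00101101 → 1-byte char #2 = 2D.
Offset 4: leading byte 0xF1 = 11110001 → 4-byte char #3 = F1 8E BB AB.
Offset 8: leading byte 0xF2 = 11110010 → 4-byte char #4 = F2 B2 9A BE.
Leading byte 0xF2 = 11110010 matches 11110xxx → 4-byte sequence.
Byte 1: 0xF2 = 11110010, payload 010 (3 bits).
Byte 2: 0xB2 = 10110010 (10xxxxxx ✓), payload 110010.
Byte 3: 0x9A = 10011010 (10xxxxxx ✓), payload 011010.
Byte 4: 0xBE = 10111110 (10xxxxxx ✓), payload 111110.
Concatenate: 010110010011010111110 = 0xB26BE (21 bits → U+B26BE).

U+B26BE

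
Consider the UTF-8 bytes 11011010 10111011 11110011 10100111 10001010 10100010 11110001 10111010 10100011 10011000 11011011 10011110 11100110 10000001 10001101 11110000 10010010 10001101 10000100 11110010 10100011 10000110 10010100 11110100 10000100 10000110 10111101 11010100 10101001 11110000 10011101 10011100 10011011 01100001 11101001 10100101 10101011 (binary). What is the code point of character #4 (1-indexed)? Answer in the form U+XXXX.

Offset 0: leading byte 0xDA = 11011010 → 2-byte char #1 = DA BB.
Offset 2: leading byte 0xF3 = 11110011 → 4-byte char #2 = F3 A7 8A A2.
Offset 6: leading byte 0xF1 = 11110001 → 4-byte char #3 = F1 BA A3 98.
Offset 10: leading byte 0xDB = 11011011 → 2-byte char #4 = DB 9E.
Leading byte 0xDB = 11011011 matches 110xxxxx → 2-byte sequence.
Byte 1: 0xDB = 11011011, payload 11011 (5 bits).
Byte 2: 0x9E = 10011110 (10xxxxxx ✓), payload 011110.
Concatenate: 11011011110 = 0x6DE (11 bits → U+06DE).

U+06DE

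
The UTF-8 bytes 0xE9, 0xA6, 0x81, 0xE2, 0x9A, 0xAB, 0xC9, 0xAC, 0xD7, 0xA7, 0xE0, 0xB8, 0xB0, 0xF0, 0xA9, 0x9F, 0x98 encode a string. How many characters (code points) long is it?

Byte at offset 0: 0xE9 = 11101001 → 3-byte char (#1). Advance 3.
Byte at offset 3: 0xE2 = 11100010 → 3-byte char (#2). Advance 3.
Byte at offset 6: 0xC9 = 11001001 → 2-byte char (#3). Advance 2.
Byte at offset 8: 0xD7 = 11010111 → 2-byte char (#4). Advance 2.
Byte at offset 10: 0xE0 = 11100000 → 3-byte char (#5). Advance 3.
Byte at offset 13: 0xF0 = 11110000 → 4-byte char (#6). Advance 4.
Reached end at offset 17 after 6 code points.

6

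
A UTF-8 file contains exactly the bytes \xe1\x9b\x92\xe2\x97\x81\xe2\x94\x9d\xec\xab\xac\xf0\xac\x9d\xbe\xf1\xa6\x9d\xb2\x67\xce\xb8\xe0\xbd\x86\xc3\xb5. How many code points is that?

10

Byte at offset 0: 0xE1 = 11100001 → 3-byte char (#1). Advance 3.
Byte at offset 3: 0xE2 = 11100010 → 3-byte char (#2). Advance 3.
Byte at offset 6: 0xE2 = 11100010 → 3-byte char (#3). Advance 3.
Byte at offset 9: 0xEC = 11101100 → 3-byte char (#4). Advance 3.
Byte at offset 12: 0xF0 = 11110000 → 4-byte char (#5). Advance 4.
Byte at offset 16: 0xF1 = 11110001 → 4-byte char (#6). Advance 4.
Byte at offset 20: 0x67 = 01100111 → 1-byte char (#7). Advance 1.
Byte at offset 21: 0xCE = 11001110 → 2-byte char (#8). Advance 2.
Byte at offset 23: 0xE0 = 11100000 → 3-byte char (#9). Advance 3.
Byte at offset 26: 0xC3 = 11000011 → 2-byte char (#10). Advance 2.
Reached end at offset 28 after 10 code points.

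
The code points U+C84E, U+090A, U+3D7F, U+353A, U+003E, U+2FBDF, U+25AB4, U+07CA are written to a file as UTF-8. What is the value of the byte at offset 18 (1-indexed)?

1-indexed offset 18 is 0-indexed offset 17.
U+C84E → 3-byte form EC A1 8E at offsets 0–2.
U+090A → 3-byte form E0 A4 8A at offsets 3–5.
U+3D7F → 3-byte form E3 B5 BF at offsets 6–8.
U+353A → 3-byte form E3 94 BA at offsets 9–11.
U+003E → 1-byte form 3E at offsets 12–12.
U+2FBDF → 4-byte form F0 AF AF 9F at offsets 13–16.
U+25AB4 → 4-byte form F0 A5 AA B4 at offsets 17–20.
Offset 17 falls in char 7's range; it's byte 1 of F0 A5 AA B4 = 0xF0.

0xF0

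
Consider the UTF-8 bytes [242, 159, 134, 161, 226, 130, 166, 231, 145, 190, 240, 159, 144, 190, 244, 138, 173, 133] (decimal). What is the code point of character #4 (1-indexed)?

Offset 0: leading byte 0xF2 = 11110010 → 4-byte char #1 = F2 9F 86 A1.
Offset 4: leading byte 0xE2 = 11100010 → 3-byte char #2 = E2 82 A6.
Offset 7: leading byte 0xE7 = 11100111 → 3-byte char #3 = E7 91 BE.
Offset 10: leading byte 0xF0 = 11110000 → 4-byte char #4 = F0 9F 90 BE.
Leading byte 0xF0 = 11110000 matches 11110xxx → 4-byte sequence.
Byte 1: 0xF0 = 11110000, payload 000 (3 bits).
Byte 2: 0x9F = 10011111 (10xxxxxx ✓), payload 011111.
Byte 3: 0x90 = 10010000 (10xxxxxx ✓), payload 010000.
Byte 4: 0xBE = 10111110 (10xxxxxx ✓), payload 111110.
Concatenate: 000011111010000111110 = 0x1F43E (21 bits → U+1F43E).

U+1F43E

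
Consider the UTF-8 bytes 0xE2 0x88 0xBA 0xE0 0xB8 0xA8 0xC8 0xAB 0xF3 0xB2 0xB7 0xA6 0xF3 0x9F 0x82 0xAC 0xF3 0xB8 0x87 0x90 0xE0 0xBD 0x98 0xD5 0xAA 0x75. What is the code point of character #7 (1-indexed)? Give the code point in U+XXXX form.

U+0F58

Offset 0: leading byte 0xE2 = 11100010 → 3-byte char #1 = E2 88 BA.
Offset 3: leading byte 0xE0 = 11100000 → 3-byte char #2 = E0 B8 A8.
Offset 6: leading byte 0xC8 = 11001000 → 2-byte char #3 = C8 AB.
Offset 8: leading byte 0xF3 = 11110011 → 4-byte char #4 = F3 B2 B7 A6.
Offset 12: leading byte 0xF3 = 11110011 → 4-byte char #5 = F3 9F 82 AC.
Offset 16: leading byte 0xF3 = 11110011 → 4-byte char #6 = F3 B8 87 90.
Offset 20: leading byte 0xE0 = 11100000 → 3-byte char #7 = E0 BD 98.
Leading byte 0xE0 = 11100000 matches 1110xxxx → 3-byte sequence.
Byte 1: 0xE0 = 11100000, payload 0000 (4 bits).
Byte 2: 0xBD = 10111101 (10xxxxxx ✓), payload 111101.
Byte 3: 0x98 = 10011000 (10xxxxxx ✓), payload 011000.
Concatenate: 0000111101011000 = 0xF58 (16 bits → U+0F58).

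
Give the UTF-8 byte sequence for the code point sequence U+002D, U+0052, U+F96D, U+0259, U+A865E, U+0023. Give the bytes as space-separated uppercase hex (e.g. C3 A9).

U+002D: 1-byte form → 2D.
U+0052: 1-byte form → 52.
U+F96D: 3-byte form → EF A5 AD.
U+0259: 2-byte form → C9 99.
U+A865E: 4-byte form → F2 A8 99 9E.
U+0023: 1-byte form → 23.
Concatenated (12 bytes): 2D 52 EF A5 AD C9 99 F2 A8 99 9E 23.

2D 52 EF A5 AD C9 99 F2 A8 99 9E 23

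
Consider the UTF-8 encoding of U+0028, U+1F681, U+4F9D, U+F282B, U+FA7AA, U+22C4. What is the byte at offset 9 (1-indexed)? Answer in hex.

0xF3

1-indexed offset 9 is 0-indexed offset 8.
U+0028 → 1-byte form 28 at offsets 0–0.
U+1F681 → 4-byte form F0 9F 9A 81 at offsets 1–4.
U+4F9D → 3-byte form E4 BE 9D at offsets 5–7.
U+F282B → 4-byte form F3 B2 A0 AB at offsets 8–11.
Offset 8 falls in char 4's range; it's byte 1 of F3 B2 A0 AB = 0xF3.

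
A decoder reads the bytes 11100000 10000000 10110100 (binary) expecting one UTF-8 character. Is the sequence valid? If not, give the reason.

Leading byte 0xE0 = 11100000 → 3-byte form.
Continuation bytes all match 10xxxxxx. Payload decodes to 0x34.
But 0x34 < 0x800, the minimum for a 3-byte sequence — this is an overlong encoding.

invalid (overlong encoding)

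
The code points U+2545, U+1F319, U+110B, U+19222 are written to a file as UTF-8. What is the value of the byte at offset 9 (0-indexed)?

U+2545 → 3-byte form E2 95 85 at offsets 0–2.
U+1F319 → 4-byte form F0 9F 8C 99 at offsets 3–6.
U+110B → 3-byte form E1 84 8B at offsets 7–9.
Offset 9 falls in char 3's range; it's byte 3 of E1 84 8B = 0x8B.

0x8B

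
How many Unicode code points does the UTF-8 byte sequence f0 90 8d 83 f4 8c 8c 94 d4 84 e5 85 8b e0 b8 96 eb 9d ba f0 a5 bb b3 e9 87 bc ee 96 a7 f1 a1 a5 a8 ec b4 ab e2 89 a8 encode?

12

Byte at offset 0: 0xF0 = 11110000 → 4-byte char (#1). Advance 4.
Byte at offset 4: 0xF4 = 11110100 → 4-byte char (#2). Advance 4.
Byte at offset 8: 0xD4 = 11010100 → 2-byte char (#3). Advance 2.
Byte at offset 10: 0xE5 = 11100101 → 3-byte char (#4). Advance 3.
Byte at offset 13: 0xE0 = 11100000 → 3-byte char (#5). Advance 3.
Byte at offset 16: 0xEB = 11101011 → 3-byte char (#6). Advance 3.
Byte at offset 19: 0xF0 = 11110000 → 4-byte char (#7). Advance 4.
Byte at offset 23: 0xE9 = 11101001 → 3-byte char (#8). Advance 3.
Byte at offset 26: 0xEE = 11101110 → 3-byte char (#9). Advance 3.
Byte at offset 29: 0xF1 = 11110001 → 4-byte char (#10). Advance 4.
Byte at offset 33: 0xEC = 11101100 → 3-byte char (#11). Advance 3.
Byte at offset 36: 0xE2 = 11100010 → 3-byte char (#12). Advance 3.
Reached end at offset 39 after 12 code points.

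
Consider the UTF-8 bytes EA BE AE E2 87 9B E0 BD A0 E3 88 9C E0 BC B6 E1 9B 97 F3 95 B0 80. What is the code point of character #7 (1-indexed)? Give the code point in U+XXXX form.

Offset 0: leading byte 0xEA = 11101010 → 3-byte char #1 = EA BE AE.
Offset 3: leading byte 0xE2 = 11100010 → 3-byte char #2 = E2 87 9B.
Offset 6: leading byte 0xE0 = 11100000 → 3-byte char #3 = E0 BD A0.
Offset 9: leading byte 0xE3 = 11100011 → 3-byte char #4 = E3 88 9C.
Offset 12: leading byte 0xE0 = 11100000 → 3-byte char #5 = E0 BC B6.
Offset 15: leading byte 0xE1 = 11100001 → 3-byte char #6 = E1 9B 97.
Offset 18: leading byte 0xF3 = 11110011 → 4-byte char #7 = F3 95 B0 80.
Leading byte 0xF3 = 11110011 matches 11110xxx → 4-byte sequence.
Byte 1: 0xF3 = 11110011, payload 011 (3 bits).
Byte 2: 0x95 = 10010101 (10xxxxxx ✓), payload 010101.
Byte 3: 0xB0 = 10110000 (10xxxxxx ✓), payload 110000.
Byte 4: 0x80 = 10000000 (10xxxxxx ✓), payload 000000.
Concatenate: 011010101110000000000 = 0xD5C00 (21 bits → U+D5C00).

U+D5C00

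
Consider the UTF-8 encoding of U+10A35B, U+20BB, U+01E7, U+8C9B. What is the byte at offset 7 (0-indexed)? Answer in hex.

0xC7

U+10A35B → 4-byte form F4 8A 8D 9B at offsets 0–3.
U+20BB → 3-byte form E2 82 BB at offsets 4–6.
U+01E7 → 2-byte form C7 A7 at offsets 7–8.
Offset 7 falls in char 3's range; it's byte 1 of C7 A7 = 0xC7.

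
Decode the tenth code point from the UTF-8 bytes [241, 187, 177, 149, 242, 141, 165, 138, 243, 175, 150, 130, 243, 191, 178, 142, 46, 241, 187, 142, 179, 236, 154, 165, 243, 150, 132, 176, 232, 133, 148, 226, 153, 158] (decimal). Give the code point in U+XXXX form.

Offset 0: leading byte 0xF1 = 11110001 → 4-byte char #1 = F1 BB B1 95.
Offset 4: leading byte 0xF2 = 11110010 → 4-byte char #2 = F2 8D A5 8A.
Offset 8: leading byte 0xF3 = 11110011 → 4-byte char #3 = F3 AF 96 82.
Offset 12: leading byte 0xF3 = 11110011 → 4-byte char #4 = F3 BF B2 8E.
Offset 16: leading byte 0x2E = 00101110 → 1-byte char #5 = 2E.
Offset 17: leading byte 0xF1 = 11110001 → 4-byte char #6 = F1 BB 8E B3.
Offset 21: leading byte 0xEC = 11101100 → 3-byte char #7 = EC 9A A5.
Offset 24: leading byte 0xF3 = 11110011 → 4-byte char #8 = F3 96 84 B0.
Offset 28: leading byte 0xE8 = 11101000 → 3-byte char #9 = E8 85 94.
Offset 31: leading byte 0xE2 = 11100010 → 3-byte char #10 = E2 99 9E.
Leading byte 0xE2 = 11100010 matches 1110xxxx → 3-byte sequence.
Byte 1: 0xE2 = 11100010, payload 0010 (4 bits).
Byte 2: 0x99 = 10011001 (10xxxxxx ✓), payload 011001.
Byte 3: 0x9E = 10011110 (10xxxxxx ✓), payload 011110.
Concatenate: 0010011001011110 = 0x265E (16 bits → U+265E).

U+265E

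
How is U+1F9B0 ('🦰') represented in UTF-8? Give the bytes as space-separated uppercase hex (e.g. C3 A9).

F0 9F A6 B0

U+1F9B0 = 0x1F9B0 = 129456 decimal. In range U+10000–U+10FFFF → 4-byte form: 11110xxx 10xxxxxx 10xxxxxx 10xxxxxx.
Binary (21 bits): 000011111100110110000.
Split 3+6+6+6: 000 | 011111 | 100110 | 110000.
Byte 1: 11110000 = 0xF0.
Byte 2: 10011111 = 0x9F.
Byte 3: 10100110 = 0xA6.
Byte 4: 10110000 = 0xB0.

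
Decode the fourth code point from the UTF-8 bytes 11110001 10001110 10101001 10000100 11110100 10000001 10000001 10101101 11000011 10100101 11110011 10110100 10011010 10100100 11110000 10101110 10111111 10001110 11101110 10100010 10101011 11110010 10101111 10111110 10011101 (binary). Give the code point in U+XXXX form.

U+F46A4

Offset 0: leading byte 0xF1 = 11110001 → 4-byte char #1 = F1 8E A9 84.
Offset 4: leading byte 0xF4 = 11110100 → 4-byte char #2 = F4 81 81 AD.
Offset 8: leading byte 0xC3 = 11000011 → 2-byte char #3 = C3 A5.
Offset 10: leading byte 0xF3 = 11110011 → 4-byte char #4 = F3 B4 9A A4.
Leading byte 0xF3 = 11110011 matches 11110xxx → 4-byte sequence.
Byte 1: 0xF3 = 11110011, payload 011 (3 bits).
Byte 2: 0xB4 = 10110100 (10xxxxxx ✓), payload 110100.
Byte 3: 0x9A = 10011010 (10xxxxxx ✓), payload 011010.
Byte 4: 0xA4 = 10100100 (10xxxxxx ✓), payload 100100.
Concatenate: 011110100011010100100 = 0xF46A4 (21 bits → U+F46A4).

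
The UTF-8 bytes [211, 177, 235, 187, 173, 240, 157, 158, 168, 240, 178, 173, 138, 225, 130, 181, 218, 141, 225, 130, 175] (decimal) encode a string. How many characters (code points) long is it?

Byte at offset 0: 0xD3 = 11010011 → 2-byte char (#1). Advance 2.
Byte at offset 2: 0xEB = 11101011 → 3-byte char (#2). Advance 3.
Byte at offset 5: 0xF0 = 11110000 → 4-byte char (#3). Advance 4.
Byte at offset 9: 0xF0 = 11110000 → 4-byte char (#4). Advance 4.
Byte at offset 13: 0xE1 = 11100001 → 3-byte char (#5). Advance 3.
Byte at offset 16: 0xDA = 11011010 → 2-byte char (#6). Advance 2.
Byte at offset 18: 0xE1 = 11100001 → 3-byte char (#7). Advance 3.
Reached end at offset 21 after 7 code points.

7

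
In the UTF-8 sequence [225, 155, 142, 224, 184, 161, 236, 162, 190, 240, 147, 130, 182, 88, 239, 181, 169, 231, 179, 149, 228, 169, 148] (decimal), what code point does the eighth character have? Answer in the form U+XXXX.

Offset 0: leading byte 0xE1 = 11100001 → 3-byte char #1 = E1 9B 8E.
Offset 3: leading byte 0xE0 = 11100000 → 3-byte char #2 = E0 B8 A1.
Offset 6: leading byte 0xEC = 11101100 → 3-byte char #3 = EC A2 BE.
Offset 9: leading byte 0xF0 = 11110000 → 4-byte char #4 = F0 93 82 B6.
Offset 13: leading byte 0x58 = 01011000 → 1-byte char #5 = 58.
Offset 14: leading byte 0xEF = 11101111 → 3-byte char #6 = EF B5 A9.
Offset 17: leading byte 0xE7 = 11100111 → 3-byte char #7 = E7 B3 95.
Offset 20: leading byte 0xE4 = 11100100 → 3-byte char #8 = E4 A9 94.
Leading byte 0xE4 = 11100100 matches 1110xxxx → 3-byte sequence.
Byte 1: 0xE4 = 11100100, payload 0100 (4 bits).
Byte 2: 0xA9 = 10101001 (10xxxxxx ✓), payload 101001.
Byte 3: 0x94 = 10010100 (10xxxxxx ✓), payload 010100.
Concatenate: 0100101001010100 = 0x4A54 (16 bits → U+4A54).

U+4A54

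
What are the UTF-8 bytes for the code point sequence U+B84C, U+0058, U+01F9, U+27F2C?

EB A1 8C 58 C7 B9 F0 A7 BC AC

U+B84C: 3-byte form → EB A1 8C.
U+0058: 1-byte form → 58.
U+01F9: 2-byte form → C7 B9.
U+27F2C: 4-byte form → F0 A7 BC AC.
Concatenated (10 bytes): EB A1 8C 58 C7 B9 F0 A7 BC AC.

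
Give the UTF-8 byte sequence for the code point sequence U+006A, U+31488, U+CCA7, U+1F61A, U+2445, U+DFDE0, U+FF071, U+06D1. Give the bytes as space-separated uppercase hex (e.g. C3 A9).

6A F0 B1 92 88 EC B2 A7 F0 9F 98 9A E2 91 85 F3 9F B7 A0 F3 BF 81 B1 DB 91

U+006A: 1-byte form → 6A.
U+31488: 4-byte form → F0 B1 92 88.
U+CCA7: 3-byte form → EC B2 A7.
U+1F61A: 4-byte form → F0 9F 98 9A.
U+2445: 3-byte form → E2 91 85.
U+DFDE0: 4-byte form → F3 9F B7 A0.
U+FF071: 4-byte form → F3 BF 81 B1.
U+06D1: 2-byte form → DB 91.
Concatenated (25 bytes): 6A F0 B1 92 88 EC B2 A7 F0 9F 98 9A E2 91 85 F3 9F B7 A0 F3 BF 81 B1 DB 91.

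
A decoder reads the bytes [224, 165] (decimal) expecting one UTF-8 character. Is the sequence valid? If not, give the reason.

invalid (sequence truncated)

Leading byte 0xE0 = 11100000 → 3-byte form, but only 2 bytes are present.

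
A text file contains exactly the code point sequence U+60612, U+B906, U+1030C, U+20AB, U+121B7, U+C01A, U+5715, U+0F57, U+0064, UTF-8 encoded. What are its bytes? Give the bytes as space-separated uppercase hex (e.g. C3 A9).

F1 A0 98 92 EB A4 86 F0 90 8C 8C E2 82 AB F0 92 86 B7 EC 80 9A E5 9C 95 E0 BD 97 64

U+60612: 4-byte form → F1 A0 98 92.
U+B906: 3-byte form → EB A4 86.
U+1030C: 4-byte form → F0 90 8C 8C.
U+20AB: 3-byte form → E2 82 AB.
U+121B7: 4-byte form → F0 92 86 B7.
U+C01A: 3-byte form → EC 80 9A.
U+5715: 3-byte form → E5 9C 95.
U+0F57: 3-byte form → E0 BD 97.
U+0064: 1-byte form → 64.
Concatenated (28 bytes): F1 A0 98 92 EB A4 86 F0 90 8C 8C E2 82 AB F0 92 86 B7 EC 80 9A E5 9C 95 E0 BD 97 64.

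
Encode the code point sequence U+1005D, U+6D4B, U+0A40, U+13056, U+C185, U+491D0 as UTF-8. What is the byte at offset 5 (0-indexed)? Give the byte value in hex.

0xB5

U+1005D → 4-byte form F0 90 81 9D at offsets 0–3.
U+6D4B → 3-byte form E6 B5 8B at offsets 4–6.
Offset 5 falls in char 2's range; it's byte 2 of E6 B5 8B = 0xB5.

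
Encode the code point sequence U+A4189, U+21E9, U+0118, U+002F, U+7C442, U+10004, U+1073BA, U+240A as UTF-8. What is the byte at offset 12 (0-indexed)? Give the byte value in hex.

0x91

U+A4189 → 4-byte form F2 A4 86 89 at offsets 0–3.
U+21E9 → 3-byte form E2 87 A9 at offsets 4–6.
U+0118 → 2-byte form C4 98 at offsets 7–8.
U+002F → 1-byte form 2F at offsets 9–9.
U+7C442 → 4-byte form F1 BC 91 82 at offsets 10–13.
Offset 12 falls in char 5's range; it's byte 3 of F1 BC 91 82 = 0x91.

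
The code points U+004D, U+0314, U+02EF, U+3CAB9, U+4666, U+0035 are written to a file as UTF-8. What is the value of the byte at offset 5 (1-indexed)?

1-indexed offset 5 is 0-indexed offset 4.
U+004D → 1-byte form 4D at offsets 0–0.
U+0314 → 2-byte form CC 94 at offsets 1–2.
U+02EF → 2-byte form CB AF at offsets 3–4.
Offset 4 falls in char 3's range; it's byte 2 of CB AF = 0xAF.

0xAF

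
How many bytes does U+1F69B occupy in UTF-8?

U+1F69B = 0x1F69B. UTF-8 uses 1 byte below 0x80, 2 below 0x800, 3 below 0x10000, 4 up to 0x10FFFF. 0x1F69B is in U+10000–U+10FFFF → 4 bytes.

4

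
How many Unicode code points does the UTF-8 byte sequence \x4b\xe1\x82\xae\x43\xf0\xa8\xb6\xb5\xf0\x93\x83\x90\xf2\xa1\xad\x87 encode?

6

Byte at offset 0: 0x4B = 01001011 → 1-byte char (#1). Advance 1.
Byte at offset 1: 0xE1 = 11100001 → 3-byte char (#2). Advance 3.
Byte at offset 4: 0x43 = 01000011 → 1-byte char (#3). Advance 1.
Byte at offset 5: 0xF0 = 11110000 → 4-byte char (#4). Advance 4.
Byte at offset 9: 0xF0 = 11110000 → 4-byte char (#5). Advance 4.
Byte at offset 13: 0xF2 = 11110010 → 4-byte char (#6). Advance 4.
Reached end at offset 17 after 6 code points.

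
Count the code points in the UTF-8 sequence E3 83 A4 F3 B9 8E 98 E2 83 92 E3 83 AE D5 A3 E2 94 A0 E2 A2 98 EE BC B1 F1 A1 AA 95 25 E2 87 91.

11

Byte at offset 0: 0xE3 = 11100011 → 3-byte char (#1). Advance 3.
Byte at offset 3: 0xF3 = 11110011 → 4-byte char (#2). Advance 4.
Byte at offset 7: 0xE2 = 11100010 → 3-byte char (#3). Advance 3.
Byte at offset 10: 0xE3 = 11100011 → 3-byte char (#4). Advance 3.
Byte at offset 13: 0xD5 = 11010101 → 2-byte char (#5). Advance 2.
Byte at offset 15: 0xE2 = 11100010 → 3-byte char (#6). Advance 3.
Byte at offset 18: 0xE2 = 11100010 → 3-byte char (#7). Advance 3.
Byte at offset 21: 0xEE = 11101110 → 3-byte char (#8). Advance 3.
Byte at offset 24: 0xF1 = 11110001 → 4-byte char (#9). Advance 4.
Byte at offset 28: 0x25 = 00100101 → 1-byte char (#10). Advance 1.
Byte at offset 29: 0xE2 = 11100010 → 3-byte char (#11). Advance 3.
Reached end at offset 32 after 11 code points.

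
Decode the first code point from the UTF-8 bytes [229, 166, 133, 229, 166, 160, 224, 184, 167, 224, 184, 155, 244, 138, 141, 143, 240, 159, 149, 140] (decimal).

U+5985

Offset 0: leading byte 0xE5 = 11100101 → 3-byte char #1 = E5 A6 85.
Leading byte 0xE5 = 11100101 matches 1110xxxx → 3-byte sequence.
Byte 1: 0xE5 = 11100101, payload 0101 (4 bits).
Byte 2: 0xA6 = 10100110 (10xxxxxx ✓), payload 100110.
Byte 3: 0x85 = 10000101 (10xxxxxx ✓), payload 000101.
Concatenate: 0101100110000101 = 0x5985 (16 bits → U+5985).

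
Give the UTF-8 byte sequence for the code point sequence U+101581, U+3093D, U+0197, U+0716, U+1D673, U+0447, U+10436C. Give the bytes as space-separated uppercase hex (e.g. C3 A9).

F4 81 96 81 F0 B0 A4 BD C6 97 DC 96 F0 9D 99 B3 D1 87 F4 84 8D AC

U+101581: 4-byte form → F4 81 96 81.
U+3093D: 4-byte form → F0 B0 A4 BD.
U+0197: 2-byte form → C6 97.
U+0716: 2-byte form → DC 96.
U+1D673: 4-byte form → F0 9D 99 B3.
U+0447: 2-byte form → D1 87.
U+10436C: 4-byte form → F4 84 8D AC.
Concatenated (22 bytes): F4 81 96 81 F0 B0 A4 BD C6 97 DC 96 F0 9D 99 B3 D1 87 F4 84 8D AC.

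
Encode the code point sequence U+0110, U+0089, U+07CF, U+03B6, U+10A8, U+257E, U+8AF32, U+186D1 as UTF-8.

C4 90 C2 89 DF 8F CE B6 E1 82 A8 E2 95 BE F2 8A BC B2 F0 98 9B 91

U+0110: 2-byte form → C4 90.
U+0089: 2-byte form → C2 89.
U+07CF: 2-byte form → DF 8F.
U+03B6: 2-byte form → CE B6.
U+10A8: 3-byte form → E1 82 A8.
U+257E: 3-byte form → E2 95 BE.
U+8AF32: 4-byte form → F2 8A BC B2.
U+186D1: 4-byte form → F0 98 9B 91.
Concatenated (22 bytes): C4 90 C2 89 DF 8F CE B6 E1 82 A8 E2 95 BE F2 8A BC B2 F0 98 9B 91.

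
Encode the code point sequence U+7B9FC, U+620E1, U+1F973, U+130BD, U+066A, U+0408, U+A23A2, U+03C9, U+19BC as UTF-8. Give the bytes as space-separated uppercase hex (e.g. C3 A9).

U+7B9FC: 4-byte form → F1 BB A7 BC.
U+620E1: 4-byte form → F1 A2 83 A1.
U+1F973: 4-byte form → F0 9F A5 B3.
U+130BD: 4-byte form → F0 93 82 BD.
U+066A: 2-byte form → D9 AA.
U+0408: 2-byte form → D0 88.
U+A23A2: 4-byte form → F2 A2 8E A2.
U+03C9: 2-byte form → CF 89.
U+19BC: 3-byte form → E1 A6 BC.
Concatenated (29 bytes): F1 BB A7 BC F1 A2 83 A1 F0 9F A5 B3 F0 93 82 BD D9 AA D0 88 F2 A2 8E A2 CF 89 E1 A6 BC.

F1 BB A7 BC F1 A2 83 A1 F0 9F A5 B3 F0 93 82 BD D9 AA D0 88 F2 A2 8E A2 CF 89 E1 A6 BC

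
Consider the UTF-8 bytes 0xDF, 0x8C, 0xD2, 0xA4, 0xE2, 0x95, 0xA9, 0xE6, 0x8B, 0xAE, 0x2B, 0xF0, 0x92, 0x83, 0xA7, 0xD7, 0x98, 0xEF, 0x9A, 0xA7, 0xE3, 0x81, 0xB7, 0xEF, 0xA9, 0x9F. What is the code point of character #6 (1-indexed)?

Offset 0: leading byte 0xDF = 11011111 → 2-byte char #1 = DF 8C.
Offset 2: leading byte 0xD2 = 11010010 → 2-byte char #2 = D2 A4.
Offset 4: leading byte 0xE2 = 11100010 → 3-byte char #3 = E2 95 A9.
Offset 7: leading byte 0xE6 = 11100110 → 3-byte char #4 = E6 8B AE.
Offset 10: leading byte 0x2B = 00101011 → 1-byte char #5 = 2B.
Offset 11: leading byte 0xF0 = 11110000 → 4-byte char #6 = F0 92 83 A7.
Leading byte 0xF0 = 11110000 matches 11110xxx → 4-byte sequence.
Byte 1: 0xF0 = 11110000, payload 000 (3 bits).
Byte 2: 0x92 = 10010010 (10xxxxxx ✓), payload 010010.
Byte 3: 0x83 = 10000011 (10xxxxxx ✓), payload 000011.
Byte 4: 0xA7 = 10100111 (10xxxxxx ✓), payload 100111.
Concatenate: 000010010000011100111 = 0x120E7 (21 bits → U+120E7).

U+120E7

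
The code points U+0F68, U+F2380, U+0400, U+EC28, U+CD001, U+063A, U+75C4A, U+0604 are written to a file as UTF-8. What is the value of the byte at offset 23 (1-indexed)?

1-indexed offset 23 is 0-indexed offset 22.
U+0F68 → 3-byte form E0 BD A8 at offsets 0–2.
U+F2380 → 4-byte form F3 B2 8E 80 at offsets 3–6.
U+0400 → 2-byte form D0 80 at offsets 7–8.
U+EC28 → 3-byte form EE B0 A8 at offsets 9–11.
U+CD001 → 4-byte form F3 8D 80 81 at offsets 12–15.
U+063A → 2-byte form D8 BA at offsets 16–17.
U+75C4A → 4-byte form F1 B5 B1 8A at offsets 18–21.
U+0604 → 2-byte form D8 84 at offsets 22–23.
Offset 22 falls in char 8's range; it's byte 1 of D8 84 = 0xD8.

0xD8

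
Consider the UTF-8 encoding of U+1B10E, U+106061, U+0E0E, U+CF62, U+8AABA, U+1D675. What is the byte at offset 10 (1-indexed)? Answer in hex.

1-indexed offset 10 is 0-indexed offset 9.
U+1B10E → 4-byte form F0 9B 84 8E at offsets 0–3.
U+106061 → 4-byte form F4 86 81 A1 at offsets 4–7.
U+0E0E → 3-byte form E0 B8 8E at offsets 8–10.
Offset 9 falls in char 3's range; it's byte 2 of E0 B8 8E = 0xB8.

0xB8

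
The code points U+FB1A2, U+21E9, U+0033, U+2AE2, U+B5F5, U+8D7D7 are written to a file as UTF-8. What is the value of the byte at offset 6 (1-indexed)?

0x87

1-indexed offset 6 is 0-indexed offset 5.
U+FB1A2 → 4-byte form F3 BB 86 A2 at offsets 0–3.
U+21E9 → 3-byte form E2 87 A9 at offsets 4–6.
Offset 5 falls in char 2's range; it's byte 2 of E2 87 A9 = 0x87.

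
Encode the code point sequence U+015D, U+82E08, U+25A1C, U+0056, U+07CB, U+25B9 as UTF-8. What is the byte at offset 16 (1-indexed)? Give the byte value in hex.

0xB9

1-indexed offset 16 is 0-indexed offset 15.
U+015D → 2-byte form C5 9D at offsets 0–1.
U+82E08 → 4-byte form F2 82 B8 88 at offsets 2–5.
U+25A1C → 4-byte form F0 A5 A8 9C at offsets 6–9.
U+0056 → 1-byte form 56 at offsets 10–10.
U+07CB → 2-byte form DF 8B at offsets 11–12.
U+25B9 → 3-byte form E2 96 B9 at offsets 13–15.
Offset 15 falls in char 6's range; it's byte 3 of E2 96 B9 = 0xB9.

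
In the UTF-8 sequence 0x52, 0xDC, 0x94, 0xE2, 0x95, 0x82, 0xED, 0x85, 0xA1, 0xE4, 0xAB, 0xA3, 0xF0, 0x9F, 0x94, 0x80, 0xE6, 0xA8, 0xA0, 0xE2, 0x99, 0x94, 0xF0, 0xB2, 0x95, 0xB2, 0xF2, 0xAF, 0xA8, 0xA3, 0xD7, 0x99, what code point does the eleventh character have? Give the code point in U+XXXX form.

U+05D9

Offset 0: leading byte 0x52 = 01010010 → 1-byte char #1 = 52.
Offset 1: leading byte 0xDC = 11011100 → 2-byte char #2 = DC 94.
Offset 3: leading byte 0xE2 = 11100010 → 3-byte char #3 = E2 95 82.
Offset 6: leading byte 0xED = 11101101 → 3-byte char #4 = ED 85 A1.
Offset 9: leading byte 0xE4 = 11100100 → 3-byte char #5 = E4 AB A3.
Offset 12: leading byte 0xF0 = 11110000 → 4-byte char #6 = F0 9F 94 80.
Offset 16: leading byte 0xE6 = 11100110 → 3-byte char #7 = E6 A8 A0.
Offset 19: leading byte 0xE2 = 11100010 → 3-byte char #8 = E2 99 94.
Offset 22: leading byte 0xF0 = 11110000 → 4-byte char #9 = F0 B2 95 B2.
Offset 26: leading byte 0xF2 = 11110010 → 4-byte char #10 = F2 AF A8 A3.
Offset 30: leading byte 0xD7 = 11010111 → 2-byte char #11 = D7 99.
Leading byte 0xD7 = 11010111 matches 110xxxxx → 2-byte sequence.
Byte 1: 0xD7 = 11010111, payload 10111 (5 bits).
Byte 2: 0x99 = 10011001 (10xxxxxx ✓), payload 011001.
Concatenate: 10111011001 = 0x5D9 (11 bits → U+05D9).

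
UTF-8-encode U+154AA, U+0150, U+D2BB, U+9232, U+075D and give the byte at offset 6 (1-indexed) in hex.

0x90

1-indexed offset 6 is 0-indexed offset 5.
U+154AA → 4-byte form F0 95 92 AA at offsets 0–3.
U+0150 → 2-byte form C5 90 at offsets 4–5.
Offset 5 falls in char 2's range; it's byte 2 of C5 90 = 0x90.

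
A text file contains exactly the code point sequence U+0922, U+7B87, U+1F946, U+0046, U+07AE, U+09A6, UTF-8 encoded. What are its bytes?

E0 A4 A2 E7 AE 87 F0 9F A5 86 46 DE AE E0 A6 A6

U+0922: 3-byte form → E0 A4 A2.
U+7B87: 3-byte form → E7 AE 87.
U+1F946: 4-byte form → F0 9F A5 86.
U+0046: 1-byte form → 46.
U+07AE: 2-byte form → DE AE.
U+09A6: 3-byte form → E0 A6 A6.
Concatenated (16 bytes): E0 A4 A2 E7 AE 87 F0 9F A5 86 46 DE AE E0 A6 A6.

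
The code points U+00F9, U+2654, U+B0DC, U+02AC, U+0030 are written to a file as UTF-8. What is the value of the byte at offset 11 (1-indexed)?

0x30

1-indexed offset 11 is 0-indexed offset 10.
U+00F9 → 2-byte form C3 B9 at offsets 0–1.
U+2654 → 3-byte form E2 99 94 at offsets 2–4.
U+B0DC → 3-byte form EB 83 9C at offsets 5–7.
U+02AC → 2-byte form CA AC at offsets 8–9.
U+0030 → 1-byte form 30 at offsets 10–10.
Offset 10 falls in char 5's range; it's byte 1 of 30 = 0x30.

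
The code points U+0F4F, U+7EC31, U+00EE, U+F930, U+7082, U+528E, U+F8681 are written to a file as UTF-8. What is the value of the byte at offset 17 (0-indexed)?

U+0F4F → 3-byte form E0 BD 8F at offsets 0–2.
U+7EC31 → 4-byte form F1 BE B0 B1 at offsets 3–6.
U+00EE → 2-byte form C3 AE at offsets 7–8.
U+F930 → 3-byte form EF A4 B0 at offsets 9–11.
U+7082 → 3-byte form E7 82 82 at offsets 12–14.
U+528E → 3-byte form E5 8A 8E at offsets 15–17.
Offset 17 falls in char 6's range; it's byte 3 of E5 8A 8E = 0x8E.

0x8E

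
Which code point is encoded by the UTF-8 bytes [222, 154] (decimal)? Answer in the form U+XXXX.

Leading byte 0xDE = 11011110 matches 110xxxxx → 2-byte sequence.
Byte 1: 0xDE = 11011110, payload 11110 (5 bits).
Byte 2: 0x9A = 10011010 (10xxxxxx ✓), payload 011010.
Concatenate: 11110011010 = 0x79A (11 bits → U+079A).

U+079A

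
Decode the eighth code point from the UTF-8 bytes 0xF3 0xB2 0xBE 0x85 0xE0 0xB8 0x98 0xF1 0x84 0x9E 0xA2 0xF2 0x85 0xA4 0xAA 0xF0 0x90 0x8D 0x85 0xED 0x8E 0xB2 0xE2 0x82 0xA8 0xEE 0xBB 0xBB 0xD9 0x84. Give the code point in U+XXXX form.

U+EEFB

Offset 0: leading byte 0xF3 = 11110011 → 4-byte char #1 = F3 B2 BE 85.
Offset 4: leading byte 0xE0 = 11100000 → 3-byte char #2 = E0 B8 98.
Offset 7: leading byte 0xF1 = 11110001 → 4-byte char #3 = F1 84 9E A2.
Offset 11: leading byte 0xF2 = 11110010 → 4-byte char #4 = F2 85 A4 AA.
Offset 15: leading byte 0xF0 = 11110000 → 4-byte char #5 = F0 90 8D 85.
Offset 19: leading byte 0xED = 11101101 → 3-byte char #6 = ED 8E B2.
Offset 22: leading byte 0xE2 = 11100010 → 3-byte char #7 = E2 82 A8.
Offset 25: leading byte 0xEE = 11101110 → 3-byte char #8 = EE BB BB.
Leading byte 0xEE = 11101110 matches 1110xxxx → 3-byte sequence.
Byte 1: 0xEE = 11101110, payload 1110 (4 bits).
Byte 2: 0xBB = 10111011 (10xxxxxx ✓), payload 111011.
Byte 3: 0xBB = 10111011 (10xxxxxx ✓), payload 111011.
Concatenate: 1110111011111011 = 0xEEFB (16 bits → U+EEFB).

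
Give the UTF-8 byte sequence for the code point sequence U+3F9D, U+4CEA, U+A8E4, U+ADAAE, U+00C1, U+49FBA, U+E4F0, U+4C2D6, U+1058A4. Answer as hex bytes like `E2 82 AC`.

U+3F9D: 3-byte form → E3 BE 9D.
U+4CEA: 3-byte form → E4 B3 AA.
U+A8E4: 3-byte form → EA A3 A4.
U+ADAAE: 4-byte form → F2 AD AA AE.
U+00C1: 2-byte form → C3 81.
U+49FBA: 4-byte form → F1 89 BE BA.
U+E4F0: 3-byte form → EE 93 B0.
U+4C2D6: 4-byte form → F1 8C 8B 96.
U+1058A4: 4-byte form → F4 85 A2 A4.
Concatenated (30 bytes): E3 BE 9D E4 B3 AA EA A3 A4 F2 AD AA AE C3 81 F1 89 BE BA EE 93 B0 F1 8C 8B 96 F4 85 A2 A4.

E3 BE 9D E4 B3 AA EA A3 A4 F2 AD AA AE C3 81 F1 89 BE BA EE 93 B0 F1 8C 8B 96 F4 85 A2 A4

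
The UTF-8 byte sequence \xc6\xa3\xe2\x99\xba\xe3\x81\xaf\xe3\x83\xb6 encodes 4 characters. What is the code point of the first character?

U+01A3

Offset 0: leading byte 0xC6 = 11000110 → 2-byte char #1 = C6 A3.
Leading byte 0xC6 = 11000110 matches 110xxxxx → 2-byte sequence.
Byte 1: 0xC6 = 11000110, payload 00110 (5 bits).
Byte 2: 0xA3 = 10100011 (10xxxxxx ✓), payload 100011.
Concatenate: 00110100011 = 0x1A3 (11 bits → U+01A3).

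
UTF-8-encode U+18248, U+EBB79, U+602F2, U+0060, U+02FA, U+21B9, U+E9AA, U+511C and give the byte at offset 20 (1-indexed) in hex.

1-indexed offset 20 is 0-indexed offset 19.
U+18248 → 4-byte form F0 98 89 88 at offsets 0–3.
U+EBB79 → 4-byte form F3 AB AD B9 at offsets 4–7.
U+602F2 → 4-byte form F1 A0 8B B2 at offsets 8–11.
U+0060 → 1-byte form 60 at offsets 12–12.
U+02FA → 2-byte form CB BA at offsets 13–14.
U+21B9 → 3-byte form E2 86 B9 at offsets 15–17.
U+E9AA → 3-byte form EE A6 AA at offsets 18–20.
Offset 19 falls in char 7's range; it's byte 2 of EE A6 AA = 0xA6.

0xA6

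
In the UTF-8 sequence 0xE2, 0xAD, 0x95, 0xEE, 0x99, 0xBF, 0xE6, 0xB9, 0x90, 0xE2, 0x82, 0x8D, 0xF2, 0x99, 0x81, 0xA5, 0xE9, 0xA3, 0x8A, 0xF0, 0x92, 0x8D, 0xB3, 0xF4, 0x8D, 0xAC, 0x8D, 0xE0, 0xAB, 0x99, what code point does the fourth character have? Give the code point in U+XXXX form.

U+208D

Offset 0: leading byte 0xE2 = 11100010 → 3-byte char #1 = E2 AD 95.
Offset 3: leading byte 0xEE = 11101110 → 3-byte char #2 = EE 99 BF.
Offset 6: leading byte 0xE6 = 11100110 → 3-byte char #3 = E6 B9 90.
Offset 9: leading byte 0xE2 = 11100010 → 3-byte char #4 = E2 82 8D.
Leading byte 0xE2 = 11100010 matches 1110xxxx → 3-byte sequence.
Byte 1: 0xE2 = 11100010, payload 0010 (4 bits).
Byte 2: 0x82 = 10000010 (10xxxxxx ✓), payload 000010.
Byte 3: 0x8D = 10001101 (10xxxxxx ✓), payload 001101.
Concatenate: 0010000010001101 = 0x208D (16 bits → U+208D).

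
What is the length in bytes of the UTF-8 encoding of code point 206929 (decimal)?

U+32851 = 0x32851. UTF-8 uses 1 byte below 0x80, 2 below 0x800, 3 below 0x10000, 4 up to 0x10FFFF. 0x32851 is in U+10000–U+10FFFF → 4 bytes.

4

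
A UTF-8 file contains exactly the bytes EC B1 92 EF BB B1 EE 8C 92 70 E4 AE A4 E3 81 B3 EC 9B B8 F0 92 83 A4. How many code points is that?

Byte at offset 0: 0xEC = 11101100 → 3-byte char (#1). Advance 3.
Byte at offset 3: 0xEF = 11101111 → 3-byte char (#2). Advance 3.
Byte at offset 6: 0xEE = 11101110 → 3-byte char (#3). Advance 3.
Byte at offset 9: 0x70 = 01110000 → 1-byte char (#4). Advance 1.
Byte at offset 10: 0xE4 = 11100100 → 3-byte char (#5). Advance 3.
Byte at offset 13: 0xE3 = 11100011 → 3-byte char (#6). Advance 3.
Byte at offset 16: 0xEC = 11101100 → 3-byte char (#7). Advance 3.
Byte at offset 19: 0xF0 = 11110000 → 4-byte char (#8). Advance 4.
Reached end at offset 23 after 8 code points.

8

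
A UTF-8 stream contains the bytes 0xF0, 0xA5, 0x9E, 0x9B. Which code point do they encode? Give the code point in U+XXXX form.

U+2579B

Leading byte 0xF0 = 11110000 matches 11110xxx → 4-byte sequence.
Byte 1: 0xF0 = 11110000, payload 000 (3 bits).
Byte 2: 0xA5 = 10100101 (10xxxxxx ✓), payload 100101.
Byte 3: 0x9E = 10011110 (10xxxxxx ✓), payload 011110.
Byte 4: 0x9B = 10011011 (10xxxxxx ✓), payload 011011.
Concatenate: 000100101011110011011 = 0x2579B (21 bits → U+2579B).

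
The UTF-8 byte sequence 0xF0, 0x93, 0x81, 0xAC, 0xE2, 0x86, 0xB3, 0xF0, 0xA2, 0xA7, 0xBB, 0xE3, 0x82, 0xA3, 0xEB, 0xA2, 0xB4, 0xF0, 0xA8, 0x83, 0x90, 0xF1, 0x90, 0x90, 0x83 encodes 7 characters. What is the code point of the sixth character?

Offset 0: leading byte 0xF0 = 11110000 → 4-byte char #1 = F0 93 81 AC.
Offset 4: leading byte 0xE2 = 11100010 → 3-byte char #2 = E2 86 B3.
Offset 7: leading byte 0xF0 = 11110000 → 4-byte char #3 = F0 A2 A7 BB.
Offset 11: leading byte 0xE3 = 11100011 → 3-byte char #4 = E3 82 A3.
Offset 14: leading byte 0xEB = 11101011 → 3-byte char #5 = EB A2 B4.
Offset 17: leading byte 0xF0 = 11110000 → 4-byte char #6 = F0 A8 83 90.
Leading byte 0xF0 = 11110000 matches 11110xxx → 4-byte sequence.
Byte 1: 0xF0 = 11110000, payload 000 (3 bits).
Byte 2: 0xA8 = 10101000 (10xxxxxx ✓), payload 101000.
Byte 3: 0x83 = 10000011 (10xxxxxx ✓), payload 000011.
Byte 4: 0x90 = 10010000 (10xxxxxx ✓), payload 010000.
Concatenate: 000101000000011010000 = 0x280D0 (21 bits → U+280D0).

U+280D0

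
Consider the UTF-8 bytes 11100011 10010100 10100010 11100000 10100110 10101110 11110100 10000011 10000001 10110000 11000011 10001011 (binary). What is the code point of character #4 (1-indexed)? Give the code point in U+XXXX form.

U+00CB

Offset 0: leading byte 0xE3 = 11100011 → 3-byte char #1 = E3 94 A2.
Offset 3: leading byte 0xE0 = 11100000 → 3-byte char #2 = E0 A6 AE.
Offset 6: leading byte 0xF4 = 11110100 → 4-byte char #3 = F4 83 81 B0.
Offset 10: leading byte 0xC3 = 11000011 → 2-byte char #4 = C3 8B.
Leading byte 0xC3 = 11000011 matches 110xxxxx → 2-byte sequence.
Byte 1: 0xC3 = 11000011, payload 00011 (5 bits).
Byte 2: 0x8B = 10001011 (10xxxxxx ✓), payload 001011.
Concatenate: 00011001011 = 0xCB (11 bits → U+00CB).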